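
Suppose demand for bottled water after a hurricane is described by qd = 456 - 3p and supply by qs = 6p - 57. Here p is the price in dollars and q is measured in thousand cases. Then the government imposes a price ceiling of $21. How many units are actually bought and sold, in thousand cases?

In a free market, 456 - 3p = 6p - 57 gives the equilibrium p* = 57, q* = 285.
Since 21 < 57, the ceiling is binding.
At p = 21: qd = 456 - 3·21 = 393 and qs = 6·21 - 57 = 69.
The quantity actually transacted is the short side, supply: 69.

69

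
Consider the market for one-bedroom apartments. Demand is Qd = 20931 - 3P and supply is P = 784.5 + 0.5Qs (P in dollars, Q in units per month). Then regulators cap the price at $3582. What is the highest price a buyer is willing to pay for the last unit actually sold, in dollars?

Rearranging supply gives Qs = 2P - 1569. In a free market, 20931 - 3P = 2P - 1569 gives the equilibrium P* = 4500, Q* = 7431.
The ceiling of 3582 is below the equilibrium price 4500, so it binds.
At P = 3582: Qd = 20931 - 3·3582 = 10185 and Qs = 2·3582 - 1569 = 5595.
Only 5595 units reach the market. On the demand curve, the marginal buyer's willingness to pay at Q = 5595 is (20931 - 5595)/3 = 5112.

5112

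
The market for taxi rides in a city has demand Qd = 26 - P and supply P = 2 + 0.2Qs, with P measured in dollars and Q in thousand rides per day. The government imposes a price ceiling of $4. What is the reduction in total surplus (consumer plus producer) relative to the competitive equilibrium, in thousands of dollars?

60

Rearranging supply gives Qs = 5P - 10. Without the control the market clears where 26 - P = 5P - 10, i.e. P* = 6 and Q* = 20.
Since 4 < 6, the ceiling is binding.
At P = 4: Qd = 26 - 4 = 22 and Qs = 5·4 - 10 = 10.
Quantity traded falls to 10. At Q = 10 the demand price is 26 - 10 = 16 and the supply price is (10 + 10)/5 = 4.
Deadweight loss = ½ · (16 - 4) · (20 - 10) = ½ · 12 · 10 = 60.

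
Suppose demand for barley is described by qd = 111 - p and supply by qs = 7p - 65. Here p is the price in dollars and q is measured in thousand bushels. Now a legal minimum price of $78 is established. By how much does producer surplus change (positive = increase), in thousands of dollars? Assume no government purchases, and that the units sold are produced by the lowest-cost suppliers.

Equilibrium: 111 - p = 7p - 65, so 176 = 8p and p* = 22, q* = 89.
Because the floor (78) lies above the market-clearing price, it is binding.
At p = 78: qd = 111 - 78 = 33 and qs = 7·78 - 65 = 481.
Producer surplus without the control is ½ · (22 - 65/7) · 89 = 7921/14.
With the floor, 33 units are sold at 78. The supply price at q = 33 is 14, so PS = ½ · [(78 - 65/7) + (78 - 14)] · 33 = 30657/14.
Change in producer surplus = 30657/14 - 7921/14 = 1624.

1624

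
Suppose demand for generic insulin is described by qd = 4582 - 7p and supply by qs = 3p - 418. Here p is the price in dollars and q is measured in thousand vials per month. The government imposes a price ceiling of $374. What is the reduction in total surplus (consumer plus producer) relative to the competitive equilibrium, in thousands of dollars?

In a free market, 4582 - 7p = 3p - 418 gives the equilibrium p* = 500, q* = 1082.
Because the ceiling (374) lies below the market-clearing price, it is binding.
At p = 374: qd = 4582 - 7·374 = 1964 and qs = 3·374 - 418 = 704.
Quantity traded falls to 704. At q = 704 the demand price is (4582 - 704)/7 = 554 and the supply price is (418 + 704)/3 = 374.
Deadweight loss = ½ · (554 - 374) · (1082 - 704) = ½ · 180 · 378 = 34020.

34020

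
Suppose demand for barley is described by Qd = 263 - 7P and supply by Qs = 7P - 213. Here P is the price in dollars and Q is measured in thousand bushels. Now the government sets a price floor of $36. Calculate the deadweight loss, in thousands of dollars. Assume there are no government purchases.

Equilibrium: 263 - 7P = 7P - 213, so 476 = 14P and P* = 34, Q* = 25.
Since 36 > 34, the floor is binding.
At P = 36: Qd = 263 - 7·36 = 11 and Qs = 7·36 - 213 = 39.
Quantity traded falls to 11. At Q = 11 the demand price is (263 - 11)/7 = 36 and the supply price is (213 + 11)/7 = 32.
Deadweight loss = ½ · (36 - 32) · (25 - 11) = ½ · 4 · 14 = 28.

28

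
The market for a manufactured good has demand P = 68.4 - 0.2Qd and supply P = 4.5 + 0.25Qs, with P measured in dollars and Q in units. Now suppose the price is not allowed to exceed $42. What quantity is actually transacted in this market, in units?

Rearranging demand gives Qd = 342 - 5P; rearranging supply gives Qs = 4P - 18. Setting quantity demanded equal to quantity supplied, 342 - 5P = 4P - 18, gives P* = 40 and Q* = 142.
Since 42 is above P* = 40, the ceiling does not bind and the free-market outcome prevails.

142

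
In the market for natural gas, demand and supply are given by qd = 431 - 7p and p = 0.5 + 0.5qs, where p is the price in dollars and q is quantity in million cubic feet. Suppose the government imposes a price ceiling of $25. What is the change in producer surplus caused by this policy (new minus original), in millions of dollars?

Rearranging supply gives qs = 2p - 1. Setting quantity demanded equal to quantity supplied, 431 - 7p = 2p - 1, gives p* = 48 and q* = 95.
Because the ceiling (25) lies below the market-clearing price, it is binding.
At p = 25: qd = 431 - 7·25 = 256 and qs = 2·25 - 1 = 49.
Producer surplus without the control is ½ · (48 - 0.5) · 95 = 2256.25.
With the ceiling, producers sell 49 units at 25, so PS = ½ · (25 - 0.5) · 49 = 600.25.
Change in producer surplus = 600.25 - 2256.25 = -1656.

-1656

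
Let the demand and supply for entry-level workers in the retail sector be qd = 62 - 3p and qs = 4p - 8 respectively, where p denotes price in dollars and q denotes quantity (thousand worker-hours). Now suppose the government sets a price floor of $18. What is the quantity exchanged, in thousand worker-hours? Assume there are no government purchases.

8

Setting quantity demanded equal to quantity supplied, 62 - 3p = 4p - 8, gives p* = 10 and q* = 32.
The floor of 18 is above the equilibrium price 10, so it binds.
At p = 18: qd = 62 - 3·18 = 8 and qs = 4·18 - 8 = 64.
The quantity actually transacted is the short side, demand: 8.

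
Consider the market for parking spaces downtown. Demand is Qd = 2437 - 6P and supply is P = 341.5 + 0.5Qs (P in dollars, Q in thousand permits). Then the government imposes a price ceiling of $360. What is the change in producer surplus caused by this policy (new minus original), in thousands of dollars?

-2010

Rearranging supply gives Qs = 2P - 683. Without the control the market clears where 2437 - 6P = 2P - 683, i.e. P* = 390 and Q* = 97.
Since 360 < 390, the ceiling is binding.
At P = 360: Qd = 2437 - 6·360 = 277 and Qs = 2·360 - 683 = 37.
Producer surplus without the control is ½ · (390 - 341.5) · 97 = 2352.25.
With the ceiling, producers sell 37 units at 360, so PS = ½ · (360 - 341.5) · 37 = 342.25.
Change in producer surplus = 342.25 - 2352.25 = -2010.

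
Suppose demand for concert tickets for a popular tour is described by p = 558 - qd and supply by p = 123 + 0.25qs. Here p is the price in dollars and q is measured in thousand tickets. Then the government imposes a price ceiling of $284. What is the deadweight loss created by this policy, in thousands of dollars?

Rearranging demand gives qd = 558 - p; rearranging supply gives qs = 4p - 492. Setting quantity demanded equal to quantity supplied, 558 - p = 4p - 492, gives p* = 210 and q* = 348.
Since 284 is above p* = 210, the ceiling does not bind and the free-market outcome prevails.
Since the control does not bind, no trades are prevented and deadweight loss is zero.

0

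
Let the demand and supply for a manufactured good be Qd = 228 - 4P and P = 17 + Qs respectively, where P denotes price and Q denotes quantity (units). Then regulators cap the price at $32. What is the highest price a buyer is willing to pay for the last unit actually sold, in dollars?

53.25

Rearranging supply gives Qs = P - 17. Without the control the market clears where 228 - 4P = P - 17, i.e. P* = 49 and Q* = 32.
The ceiling of 32 is below the equilibrium price 49, so it binds.
At P = 32: Qd = 228 - 4·32 = 100 and Qs = 32 - 17 = 15.
Only 15 units reach the market. On the demand curve, the marginal buyer's willingness to pay at Q = 15 is (228 - 15)/4 = 53.25.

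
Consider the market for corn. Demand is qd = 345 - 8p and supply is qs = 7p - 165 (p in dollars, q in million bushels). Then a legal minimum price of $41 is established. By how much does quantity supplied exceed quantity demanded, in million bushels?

105

In a free market, 345 - 8p = 7p - 165 gives the equilibrium p* = 34, q* = 73.
The floor of 41 is above the equilibrium price 34, so it binds.
At p = 41: qd = 345 - 8·41 = 17 and qs = 7·41 - 165 = 122.
Surplus = qs - qd = 122 - 17 = 105.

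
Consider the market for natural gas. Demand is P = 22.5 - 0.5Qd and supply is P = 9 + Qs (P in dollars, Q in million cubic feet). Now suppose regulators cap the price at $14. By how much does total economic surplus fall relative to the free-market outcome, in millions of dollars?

12

Rearranging demand gives Qd = 45 - 2P; rearranging supply gives Qs = P - 9. Without the control the market clears where 45 - 2P = P - 9, i.e. P* = 18 and Q* = 9.
The ceiling of 14 is below the equilibrium price 18, so it binds.
At P = 14: Qd = 45 - 2·14 = 17 and Qs = 14 - 9 = 5.
Quantity traded falls to 5. At Q = 5 the demand price is (45 - 5)/2 = 20 and the supply price is 9 + 5 = 14.
Deadweight loss = ½ · (20 - 14) · (9 - 5) = ½ · 6 · 4 = 12.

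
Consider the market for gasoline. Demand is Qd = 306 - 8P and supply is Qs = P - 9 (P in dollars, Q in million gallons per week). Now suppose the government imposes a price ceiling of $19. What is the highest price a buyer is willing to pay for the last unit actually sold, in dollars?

37

In a free market, 306 - 8P = P - 9 gives the equilibrium P* = 35, Q* = 26.
Because the ceiling (19) lies below the market-clearing price, it is binding.
At P = 19: Qd = 306 - 8·19 = 154 and Qs = 19 - 9 = 10.
Only 10 units reach the market. On the demand curve, the marginal buyer's willingness to pay at Q = 10 is (306 - 10)/8 = 37.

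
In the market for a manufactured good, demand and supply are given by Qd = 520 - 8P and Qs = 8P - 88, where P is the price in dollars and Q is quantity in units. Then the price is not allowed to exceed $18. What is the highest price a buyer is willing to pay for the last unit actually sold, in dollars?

Without the control the market clears where 520 - 8P = 8P - 88, i.e. P* = 38 and Q* = 216.
Since 18 < 38, the ceiling is binding.
At P = 18: Qd = 520 - 8·18 = 376 and Qs = 8·18 - 88 = 56.
Only 56 units reach the market. On the demand curve, the marginal buyer's willingness to pay at Q = 56 is (520 - 56)/8 = 58.

58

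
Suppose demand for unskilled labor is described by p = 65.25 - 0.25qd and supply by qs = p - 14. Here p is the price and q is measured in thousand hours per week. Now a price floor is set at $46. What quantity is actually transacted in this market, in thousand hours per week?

Rearranging demand gives qd = 261 - 4p. Equilibrium: 261 - 4p = p - 14, so 275 = 5p and p* = 55, q* = 41.
The floor of 46 is below the equilibrium price 55, so it is not binding; the market clears at p* = 55, q* = 41.

41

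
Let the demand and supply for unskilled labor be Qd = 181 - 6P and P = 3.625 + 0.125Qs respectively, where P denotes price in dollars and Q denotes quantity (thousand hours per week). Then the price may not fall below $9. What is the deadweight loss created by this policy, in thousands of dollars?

0

Rearranging supply gives Qs = 8P - 29. Equilibrium: 181 - 6P = 8P - 29, so 210 = 14P and P* = 15, Q* = 91.
The floor of 9 is below the equilibrium price 15, so it is not binding; the market clears at P* = 15, Q* = 91.
Since the control does not bind, no trades are prevented and deadweight loss is zero.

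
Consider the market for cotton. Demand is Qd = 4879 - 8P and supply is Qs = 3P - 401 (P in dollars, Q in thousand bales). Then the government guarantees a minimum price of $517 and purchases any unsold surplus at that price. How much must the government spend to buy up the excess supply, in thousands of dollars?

Without the control the market clears where 4879 - 8P = 3P - 401, i.e. P* = 480 and Q* = 1039.
Since 517 > 480, the floor is binding.
At P = 517: Qd = 4879 - 8·517 = 743 and Qs = 3·517 - 401 = 1150.
Surplus = Qs - Qd = 407.
Government expenditure = surplus × support price = 407 × 517 = 210419.

210419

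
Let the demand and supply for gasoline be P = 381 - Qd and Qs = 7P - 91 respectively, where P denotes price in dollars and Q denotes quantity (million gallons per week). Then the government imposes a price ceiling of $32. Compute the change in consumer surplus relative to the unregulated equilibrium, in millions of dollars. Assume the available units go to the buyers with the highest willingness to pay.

-14269.5

Rearranging demand gives Qd = 381 - P. In a free market, 381 - P = 7P - 91 gives the equilibrium P* = 59, Q* = 322.
Since 32 < 59, the ceiling is binding.
At P = 32: Qd = 381 - 32 = 349 and Qs = 7·32 - 91 = 133.
Consumer surplus without the control is ½ · (381 - 59) · 322 = 51842.
With the ceiling, 133 units are sold at 32 (assume they go to the highest-value buyers). The demand price at Q = 133 is 248, so CS = ½ · [(381 - 32) + (248 - 32)] · 133 = 37572.5.
Change in consumer surplus = 37572.5 - 51842 = -14269.5.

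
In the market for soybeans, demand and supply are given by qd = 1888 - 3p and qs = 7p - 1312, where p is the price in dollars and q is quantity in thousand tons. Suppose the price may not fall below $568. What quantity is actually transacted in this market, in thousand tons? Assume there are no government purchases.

184

Equilibrium: 1888 - 3p = 7p - 1312, so 3200 = 10p and p* = 320, q* = 928.
Because the floor (568) lies above the market-clearing price, it is binding.
At p = 568: qd = 1888 - 3·568 = 184 and qs = 7·568 - 1312 = 2664.
The quantity actually transacted is the short side, demand: 184.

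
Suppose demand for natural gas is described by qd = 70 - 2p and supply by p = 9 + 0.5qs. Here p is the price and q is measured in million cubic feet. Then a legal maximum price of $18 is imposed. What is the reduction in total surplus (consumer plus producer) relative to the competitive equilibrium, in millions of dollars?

Rearranging supply gives qs = 2p - 18. In a free market, 70 - 2p = 2p - 18 gives the equilibrium p* = 22, q* = 26.
Since 18 < 22, the ceiling is binding.
At p = 18: qd = 70 - 2·18 = 34 and qs = 2·18 - 18 = 18.
Quantity traded falls to 18. At q = 18 the demand price is (70 - 18)/2 = 26 and the supply price is (18 + 18)/2 = 18.
Deadweight loss = ½ · (26 - 18) · (26 - 18) = ½ · 8 · 8 = 32.

32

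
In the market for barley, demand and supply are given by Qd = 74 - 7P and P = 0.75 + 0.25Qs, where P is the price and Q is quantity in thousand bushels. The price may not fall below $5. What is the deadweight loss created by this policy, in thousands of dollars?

0

Rearranging supply gives Qs = 4P - 3. In a free market, 74 - 7P = 4P - 3 gives the equilibrium P* = 7, Q* = 25.
The floor of 5 is below the equilibrium price 7, so it is not binding; the market clears at P* = 7, Q* = 25.
Since the control does not bind, no trades are prevented and deadweight loss is zero.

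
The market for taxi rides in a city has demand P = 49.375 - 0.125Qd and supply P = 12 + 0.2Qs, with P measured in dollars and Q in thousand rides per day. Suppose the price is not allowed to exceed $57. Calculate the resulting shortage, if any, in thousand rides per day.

0

Rearranging demand gives Qd = 395 - 8P; rearranging supply gives Qs = 5P - 60. Without the control the market clears where 395 - 8P = 5P - 60, i.e. P* = 35 and Q* = 115.
The ceiling of 57 is above the equilibrium price 35, so it is not binding; the market clears at P* = 35, Q* = 115.
Since the control does not bind, there is no shortage.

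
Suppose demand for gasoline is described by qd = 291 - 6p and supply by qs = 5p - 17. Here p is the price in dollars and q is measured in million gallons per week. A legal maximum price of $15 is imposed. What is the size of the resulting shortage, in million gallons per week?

Setting quantity demanded equal to quantity supplied, 291 - 6p = 5p - 17, gives p* = 28 and q* = 123.
The ceiling of 15 is below the equilibrium price 28, so it binds.
At p = 15: qd = 291 - 6·15 = 201 and qs = 5·15 - 17 = 58.
Shortage = qd - qs = 201 - 58 = 143.

143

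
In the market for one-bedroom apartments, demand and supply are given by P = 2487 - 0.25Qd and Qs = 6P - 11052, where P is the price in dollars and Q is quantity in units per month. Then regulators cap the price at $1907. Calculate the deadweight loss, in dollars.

279367.5

Rearranging demand gives Qd = 9948 - 4P. Without the control the market clears where 9948 - 4P = 6P - 11052, i.e. P* = 2100 and Q* = 1548.
Because the ceiling (1907) lies below the market-clearing price, it is binding.
At P = 1907: Qd = 9948 - 4·1907 = 2320 and Qs = 6·1907 - 11052 = 390.
Quantity traded falls to 390. At Q = 390 the demand price is (9948 - 390)/4 = 2389.5 and the supply price is (11052 + 390)/6 = 1907.
Deadweight loss = ½ · (2389.5 - 1907) · (1548 - 390) = ½ · 482.5 · 1158 = 279367.5.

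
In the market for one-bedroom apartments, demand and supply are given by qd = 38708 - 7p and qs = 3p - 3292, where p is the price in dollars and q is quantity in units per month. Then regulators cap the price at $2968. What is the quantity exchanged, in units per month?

5612

Equilibrium: 38708 - 7p = 3p - 3292, so 42000 = 10p and p* = 4200, q* = 9308.
Because the ceiling (2968) lies below the market-clearing price, it is binding.
At p = 2968: qd = 38708 - 7·2968 = 17932 and qs = 3·2968 - 3292 = 5612.
The quantity actually transacted is the short side, supply: 5612.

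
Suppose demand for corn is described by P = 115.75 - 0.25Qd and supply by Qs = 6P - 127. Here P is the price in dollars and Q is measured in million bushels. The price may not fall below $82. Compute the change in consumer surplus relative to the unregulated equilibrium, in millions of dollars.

Rearranging demand gives Qd = 463 - 4P. Without the control the market clears where 463 - 4P = 6P - 127, i.e. P* = 59 and Q* = 227.
Since 82 > 59, the floor is binding.
At P = 82: Qd = 463 - 4·82 = 135 and Qs = 6·82 - 127 = 365.
Consumer surplus without the control is ½ · (115.75 - 59) · 227 = 6441.125.
With the floor, consumers buy 135 units at 82, so CS = ½ · (115.75 - 82) · 135 = 2278.125.
Change in consumer surplus = 2278.125 - 6441.125 = -4163.

-4163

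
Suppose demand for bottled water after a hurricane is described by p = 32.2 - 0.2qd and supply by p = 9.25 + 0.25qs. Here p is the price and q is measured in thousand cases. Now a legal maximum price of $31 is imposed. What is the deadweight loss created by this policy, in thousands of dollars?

0

Rearranging demand gives qd = 161 - 5p; rearranging supply gives qs = 4p - 37. In a free market, 161 - 5p = 4p - 37 gives the equilibrium p* = 22, q* = 51.
The ceiling of 31 is above the equilibrium price 22, so it is not binding; the market clears at p* = 22, q* = 51.
Since the control does not bind, no trades are prevented and deadweight loss is zero.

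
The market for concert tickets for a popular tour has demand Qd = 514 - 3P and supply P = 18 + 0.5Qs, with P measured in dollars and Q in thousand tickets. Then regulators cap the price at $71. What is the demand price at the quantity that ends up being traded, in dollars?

Rearranging supply gives Qs = 2P - 36. In a free market, 514 - 3P = 2P - 36 gives the equilibrium P* = 110, Q* = 184.
The ceiling of 71 is below the equilibrium price 110, so it binds.
At P = 71: Qd = 514 - 3·71 = 301 and Qs = 2·71 - 36 = 106.
Only 106 units reach the market. On the demand curve, the marginal buyer's willingness to pay at Q = 106 is (514 - 106)/3 = 136.

136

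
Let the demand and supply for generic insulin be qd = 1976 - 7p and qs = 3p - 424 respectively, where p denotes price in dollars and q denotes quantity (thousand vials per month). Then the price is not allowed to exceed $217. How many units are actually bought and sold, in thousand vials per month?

227

In a free market, 1976 - 7p = 3p - 424 gives the equilibrium p* = 240, q* = 296.
The ceiling of 217 is below the equilibrium price 240, so it binds.
At p = 217: qd = 1976 - 7·217 = 457 and qs = 3·217 - 424 = 227.
The quantity actually transacted is the short side, supply: 227.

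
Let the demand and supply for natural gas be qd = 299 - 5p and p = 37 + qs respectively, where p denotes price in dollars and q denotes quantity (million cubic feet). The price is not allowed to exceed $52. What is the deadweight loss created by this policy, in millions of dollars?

9.6

Rearranging supply gives qs = p - 37. Without the control the market clears where 299 - 5p = p - 37, i.e. p* = 56 and q* = 19.
Since 52 < 56, the ceiling is binding.
At p = 52: qd = 299 - 5·52 = 39 and qs = 52 - 37 = 15.
Quantity traded falls to 15. At q = 15 the demand price is (299 - 15)/5 = 56.8 and the supply price is 37 + 15 = 52.
Deadweight loss = ½ · (56.8 - 52) · (19 - 15) = ½ · 4.8 · 4 = 9.6.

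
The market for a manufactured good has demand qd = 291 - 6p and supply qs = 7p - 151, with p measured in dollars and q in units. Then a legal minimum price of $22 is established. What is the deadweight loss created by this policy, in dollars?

Setting quantity demanded equal to quantity supplied, 291 - 6p = 7p - 151, gives p* = 34 and q* = 87.
The floor of 22 is below the equilibrium price 34, so it is not binding; the market clears at p* = 34, q* = 87.
Since the control does not bind, no trades are prevented and deadweight loss is zero.

0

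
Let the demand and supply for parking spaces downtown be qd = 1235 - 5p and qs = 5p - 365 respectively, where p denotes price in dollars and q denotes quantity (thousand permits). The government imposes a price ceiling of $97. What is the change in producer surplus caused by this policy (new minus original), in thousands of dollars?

-17482.5

In a free market, 1235 - 5p = 5p - 365 gives the equilibrium p* = 160, q* = 435.
Since 97 < 160, the ceiling is binding.
At p = 97: qd = 1235 - 5·97 = 750 and qs = 5·97 - 365 = 120.
Producer surplus without the control is ½ · (160 - 73) · 435 = 18922.5.
With the ceiling, producers sell 120 units at 97, so PS = ½ · (97 - 73) · 120 = 1440.
Change in producer surplus = 1440 - 18922.5 = -17482.5.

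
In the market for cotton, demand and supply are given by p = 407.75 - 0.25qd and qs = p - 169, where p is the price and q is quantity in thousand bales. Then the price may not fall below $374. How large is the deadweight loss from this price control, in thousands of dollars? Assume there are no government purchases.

Rearranging demand gives qd = 1631 - 4p. In a free market, 1631 - 4p = p - 169 gives the equilibrium p* = 360, q* = 191.
Because the floor (374) lies above the market-clearing price, it is binding.
At p = 374: qd = 1631 - 4·374 = 135 and qs = 374 - 169 = 205.
Quantity traded falls to 135. At q = 135 the demand price is (1631 - 135)/4 = 374 and the supply price is 169 + 135 = 304.
Deadweight loss = ½ · (374 - 304) · (191 - 135) = ½ · 70 · 56 = 1960.

1960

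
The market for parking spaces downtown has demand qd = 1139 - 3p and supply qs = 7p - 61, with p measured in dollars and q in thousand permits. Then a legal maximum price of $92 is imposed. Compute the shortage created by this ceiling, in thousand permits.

280

In a free market, 1139 - 3p = 7p - 61 gives the equilibrium p* = 120, q* = 779.
Because the ceiling (92) lies below the market-clearing price, it is binding.
At p = 92: qd = 1139 - 3·92 = 863 and qs = 7·92 - 61 = 583.
Shortage = qd - qs = 863 - 583 = 280.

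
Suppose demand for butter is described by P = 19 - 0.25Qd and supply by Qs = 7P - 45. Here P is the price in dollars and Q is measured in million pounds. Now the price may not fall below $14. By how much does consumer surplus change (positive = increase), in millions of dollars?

Rearranging demand gives Qd = 76 - 4P. Without the control the market clears where 76 - 4P = 7P - 45, i.e. P* = 11 and Q* = 32.
Because the floor (14) lies above the market-clearing price, it is binding.
At P = 14: Qd = 76 - 4·14 = 20 and Qs = 7·14 - 45 = 53.
Consumer surplus without the control is ½ · (19 - 11) · 32 = 128.
With the floor, consumers buy 20 units at 14, so CS = ½ · (19 - 14) · 20 = 50.
Change in consumer surplus = 50 - 128 = -78.

-78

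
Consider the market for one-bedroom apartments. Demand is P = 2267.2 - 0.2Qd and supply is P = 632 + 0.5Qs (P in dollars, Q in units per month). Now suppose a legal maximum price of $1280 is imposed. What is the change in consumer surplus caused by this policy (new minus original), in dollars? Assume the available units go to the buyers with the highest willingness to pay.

565760

Rearranging demand gives Qd = 11336 - 5P; rearranging supply gives Qs = 2P - 1264. In a free market, 11336 - 5P = 2P - 1264 gives the equilibrium P* = 1800, Q* = 2336.
Since 1280 < 1800, the ceiling is binding.
At P = 1280: Qd = 11336 - 5·1280 = 4936 and Qs = 2·1280 - 1264 = 1296.
Consumer surplus without the control is ½ · (2267.2 - 1800) · 2336 = 545689.6.
With the ceiling, 1296 units are sold at 1280 (assume they go to the highest-value buyers). The demand price at Q = 1296 is 2008, so CS = ½ · [(2267.2 - 1280) + (2008 - 1280)] · 1296 = 1111449.6.
Change in consumer surplus = 1111449.6 - 545689.6 = 565760.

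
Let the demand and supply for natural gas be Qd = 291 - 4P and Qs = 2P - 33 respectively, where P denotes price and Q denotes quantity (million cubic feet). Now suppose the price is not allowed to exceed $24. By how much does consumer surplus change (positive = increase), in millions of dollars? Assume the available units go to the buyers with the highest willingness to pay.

In a free market, 291 - 4P = 2P - 33 gives the equilibrium P* = 54, Q* = 75.
Since 24 < 54, the ceiling is binding.
At P = 24: Qd = 291 - 4·24 = 195 and Qs = 2·24 - 33 = 15.
Consumer surplus without the control is ½ · (72.75 - 54) · 75 = 703.125.
With the ceiling, 15 units are sold at 24 (assume they go to the highest-value buyers). The demand price at Q = 15 is 69, so CS = ½ · [(72.75 - 24) + (69 - 24)] · 15 = 703.125.
Change in consumer surplus = 703.125 - 703.125 = 0.

0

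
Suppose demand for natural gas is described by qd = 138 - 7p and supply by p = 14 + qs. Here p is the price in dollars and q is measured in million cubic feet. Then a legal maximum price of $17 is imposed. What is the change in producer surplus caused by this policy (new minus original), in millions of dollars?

-8

Rearranging supply gives qs = p - 14. Without the control the market clears where 138 - 7p = p - 14, i.e. p* = 19 and q* = 5.
Because the ceiling (17) lies below the market-clearing price, it is binding.
At p = 17: qd = 138 - 7·17 = 19 and qs = 17 - 14 = 3.
Producer surplus without the control is ½ · (19 - 14) · 5 = 12.5.
With the ceiling, producers sell 3 units at 17, so PS = ½ · (17 - 14) · 3 = 4.5.
Change in producer surplus = 4.5 - 12.5 = -8.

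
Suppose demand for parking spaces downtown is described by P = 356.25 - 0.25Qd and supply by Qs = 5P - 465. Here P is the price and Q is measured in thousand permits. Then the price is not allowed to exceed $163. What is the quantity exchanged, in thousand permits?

350

Rearranging demand gives Qd = 1425 - 4P. Equilibrium: 1425 - 4P = 5P - 465, so 1890 = 9P and P* = 210, Q* = 585.
The ceiling of 163 is below the equilibrium price 210, so it binds.
At P = 163: Qd = 1425 - 4·163 = 773 and Qs = 5·163 - 465 = 350.
The quantity actually transacted is the short side, supply: 350.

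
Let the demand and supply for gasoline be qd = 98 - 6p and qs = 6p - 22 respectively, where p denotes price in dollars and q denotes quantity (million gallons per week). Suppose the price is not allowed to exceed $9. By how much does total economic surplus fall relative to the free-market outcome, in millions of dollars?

In a free market, 98 - 6p = 6p - 22 gives the equilibrium p* = 10, q* = 38.
Because the ceiling (9) lies below the market-clearing price, it is binding.
At p = 9: qd = 98 - 6·9 = 44 and qs = 6·9 - 22 = 32.
Quantity traded falls to 32. At q = 32 the demand price is (98 - 32)/6 = 11 and the supply price is (22 + 32)/6 = 9.
Deadweight loss = ½ · (11 - 9) · (38 - 32) = ½ · 2 · 6 = 6.

6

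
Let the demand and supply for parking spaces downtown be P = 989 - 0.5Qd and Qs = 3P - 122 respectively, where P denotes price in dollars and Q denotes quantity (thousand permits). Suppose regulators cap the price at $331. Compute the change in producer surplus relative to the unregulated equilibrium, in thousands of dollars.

Rearranging demand gives Qd = 1978 - 2P. Setting quantity demanded equal to quantity supplied, 1978 - 2P = 3P - 122, gives P* = 420 and Q* = 1138.
Since 331 < 420, the ceiling is binding.
At P = 331: Qd = 1978 - 2·331 = 1316 and Qs = 3·331 - 122 = 871.
Producer surplus without the control is ½ · (420 - 122/3) · 1138 = 647522/3.
With the ceiling, producers sell 871 units at 331, so PS = ½ · (331 - 122/3) · 871 = 758641/6.
Change in producer surplus = 758641/6 - 647522/3 = -89400.5.

-89400.5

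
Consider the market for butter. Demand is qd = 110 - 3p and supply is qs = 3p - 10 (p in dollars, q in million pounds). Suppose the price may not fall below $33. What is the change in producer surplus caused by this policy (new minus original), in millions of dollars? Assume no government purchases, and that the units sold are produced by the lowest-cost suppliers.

-110.5

Setting quantity demanded equal to quantity supplied, 110 - 3p = 3p - 10, gives p* = 20 and q* = 50.
Since 33 > 20, the floor is binding.
At p = 33: qd = 110 - 3·33 = 11 and qs = 3·33 - 10 = 89.
Producer surplus without the control is ½ · (20 - 10/3) · 50 = 1250/3.
With the floor, 11 units are sold at 33. The supply price at q = 11 is 7, so PS = ½ · [(33 - 10/3) + (33 - 7)] · 11 = 1837/6.
Change in producer surplus = 1837/6 - 1250/3 = -110.5.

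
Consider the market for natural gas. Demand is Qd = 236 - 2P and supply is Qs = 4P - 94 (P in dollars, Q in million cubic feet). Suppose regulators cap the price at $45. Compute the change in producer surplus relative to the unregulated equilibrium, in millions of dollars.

Equilibrium: 236 - 2P = 4P - 94, so 330 = 6P and P* = 55, Q* = 126.
The ceiling of 45 is below the equilibrium price 55, so it binds.
At P = 45: Qd = 236 - 2·45 = 146 and Qs = 4·45 - 94 = 86.
Producer surplus without the control is ½ · (55 - 23.5) · 126 = 1984.5.
With the ceiling, producers sell 86 units at 45, so PS = ½ · (45 - 23.5) · 86 = 924.5.
Change in producer surplus = 924.5 - 1984.5 = -1060.

-1060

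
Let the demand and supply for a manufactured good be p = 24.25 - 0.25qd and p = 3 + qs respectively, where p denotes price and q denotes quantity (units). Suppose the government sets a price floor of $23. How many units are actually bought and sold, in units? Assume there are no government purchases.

Rearranging demand gives qd = 97 - 4p; rearranging supply gives qs = p - 3. Without the control the market clears where 97 - 4p = p - 3, i.e. p* = 20 and q* = 17.
Since 23 > 20, the floor is binding.
At p = 23: qd = 97 - 4·23 = 5 and qs = 23 - 3 = 20.
The quantity actually transacted is the short side, demand: 5.

5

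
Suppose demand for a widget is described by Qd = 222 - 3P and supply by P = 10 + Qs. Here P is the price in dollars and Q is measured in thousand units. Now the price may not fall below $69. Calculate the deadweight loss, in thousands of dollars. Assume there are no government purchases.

726

Rearranging supply gives Qs = P - 10. Equilibrium: 222 - 3P = P - 10, so 232 = 4P and P* = 58, Q* = 48.
Since 69 > 58, the floor is binding.
At P = 69: Qd = 222 - 3·69 = 15 and Qs = 69 - 10 = 59.
Quantity traded falls to 15. At Q = 15 the demand price is (222 - 15)/3 = 69 and the supply price is 10 + 15 = 25.
Deadweight loss = ½ · (69 - 25) · (48 - 15) = ½ · 44 · 33 = 726.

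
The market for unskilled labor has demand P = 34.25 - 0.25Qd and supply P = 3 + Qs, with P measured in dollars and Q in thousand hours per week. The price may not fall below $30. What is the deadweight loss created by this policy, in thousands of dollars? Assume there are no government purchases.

40

Rearranging demand gives Qd = 137 - 4P; rearranging supply gives Qs = P - 3. Without the control the market clears where 137 - 4P = P - 3, i.e. P* = 28 and Q* = 25.
Because the floor (30) lies above the market-clearing price, it is binding.
At P = 30: Qd = 137 - 4·30 = 17 and Qs = 30 - 3 = 27.
Quantity traded falls to 17. At Q = 17 the demand price is (137 - 17)/4 = 30 and the supply price is 3 + 17 = 20.
Deadweight loss = ½ · (30 - 20) · (25 - 17) = ½ · 10 · 8 = 40.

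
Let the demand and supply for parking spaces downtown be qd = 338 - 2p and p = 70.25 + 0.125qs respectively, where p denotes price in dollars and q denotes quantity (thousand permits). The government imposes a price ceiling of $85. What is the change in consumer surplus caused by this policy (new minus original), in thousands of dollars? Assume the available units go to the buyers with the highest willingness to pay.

190

Rearranging supply gives qs = 8p - 562. Equilibrium: 338 - 2p = 8p - 562, so 900 = 10p and p* = 90, q* = 158.
Because the ceiling (85) lies below the market-clearing price, it is binding.
At p = 85: qd = 338 - 2·85 = 168 and qs = 8·85 - 562 = 118.
Consumer surplus without the control is ½ · (169 - 90) · 158 = 6241.
With the ceiling, 118 units are sold at 85 (assume they go to the highest-value buyers). The demand price at q = 118 is 110, so CS = ½ · [(169 - 85) + (110 - 85)] · 118 = 6431.
Change in consumer surplus = 6431 - 6241 = 190.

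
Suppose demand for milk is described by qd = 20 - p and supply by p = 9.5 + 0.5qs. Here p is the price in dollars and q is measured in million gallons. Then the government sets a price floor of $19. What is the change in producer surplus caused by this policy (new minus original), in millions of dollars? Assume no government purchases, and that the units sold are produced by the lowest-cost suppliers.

-3

Rearranging supply gives qs = 2p - 19. Equilibrium: 20 - p = 2p - 19, so 39 = 3p and p* = 13, q* = 7.
Since 19 > 13, the floor is binding.
At p = 19: qd = 20 - 19 = 1 and qs = 2·19 - 19 = 19.
Producer surplus without the control is ½ · (13 - 9.5) · 7 = 12.25.
With the floor, 1 units are sold at 19. The supply price at q = 1 is 10, so PS = ½ · [(19 - 9.5) + (19 - 10)] · 1 = 9.25.
Change in producer surplus = 9.25 - 12.25 = -3.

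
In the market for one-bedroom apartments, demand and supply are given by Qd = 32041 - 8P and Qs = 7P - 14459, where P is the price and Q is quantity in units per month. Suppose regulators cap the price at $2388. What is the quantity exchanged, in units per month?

2257

Setting quantity demanded equal to quantity supplied, 32041 - 8P = 7P - 14459, gives P* = 3100 and Q* = 7241.
Since 2388 < 3100, the ceiling is binding.
At P = 2388: Qd = 32041 - 8·2388 = 12937 and Qs = 7·2388 - 14459 = 2257.
The quantity actually transacted is the short side, supply: 2257.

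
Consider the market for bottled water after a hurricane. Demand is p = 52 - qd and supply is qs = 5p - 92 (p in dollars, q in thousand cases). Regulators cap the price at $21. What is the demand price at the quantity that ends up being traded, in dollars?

Rearranging demand gives qd = 52 - p. Equilibrium: 52 - p = 5p - 92, so 144 = 6p and p* = 24, q* = 28.
Since 21 < 24, the ceiling is binding.
At p = 21: qd = 52 - 21 = 31 and qs = 5·21 - 92 = 13.
Only 13 units reach the market. On the demand curve, the marginal buyer's willingness to pay at q = 13 is (52 - 13) = 39.

39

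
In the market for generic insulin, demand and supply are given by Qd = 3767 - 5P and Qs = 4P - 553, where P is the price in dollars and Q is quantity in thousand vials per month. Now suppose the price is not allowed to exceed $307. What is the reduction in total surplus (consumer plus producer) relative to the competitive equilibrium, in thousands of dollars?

Setting quantity demanded equal to quantity supplied, 3767 - 5P = 4P - 553, gives P* = 480 and Q* = 1367.
Since 307 < 480, the ceiling is binding.
At P = 307: Qd = 3767 - 5·307 = 2232 and Qs = 4·307 - 553 = 675.
Quantity traded falls to 675. At Q = 675 the demand price is (3767 - 675)/5 = 618.4 and the supply price is (553 + 675)/4 = 307.
Deadweight loss = ½ · (618.4 - 307) · (1367 - 675) = ½ · 311.4 · 692 = 107744.4.

107744.4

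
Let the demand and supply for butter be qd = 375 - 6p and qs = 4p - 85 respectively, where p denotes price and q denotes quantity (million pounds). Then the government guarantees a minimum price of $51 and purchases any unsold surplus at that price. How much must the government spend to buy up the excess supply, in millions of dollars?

In a free market, 375 - 6p = 4p - 85 gives the equilibrium p* = 46, q* = 99.
Since 51 > 46, the floor is binding.
At p = 51: qd = 375 - 6·51 = 69 and qs = 4·51 - 85 = 119.
Surplus = qs - qd = 50.
Government expenditure = surplus × support price = 50 × 51 = 2550.

2550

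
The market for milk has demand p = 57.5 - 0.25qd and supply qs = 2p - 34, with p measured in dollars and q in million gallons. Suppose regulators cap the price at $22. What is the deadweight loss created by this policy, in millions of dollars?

726

Rearranging demand gives qd = 230 - 4p. Setting quantity demanded equal to quantity supplied, 230 - 4p = 2p - 34, gives p* = 44 and q* = 54.
Since 22 < 44, the ceiling is binding.
At p = 22: qd = 230 - 4·22 = 142 and qs = 2·22 - 34 = 10.
Quantity traded falls to 10. At q = 10 the demand price is (230 - 10)/4 = 55 and the supply price is (34 + 10)/2 = 22.
Deadweight loss = ½ · (55 - 22) · (54 - 10) = ½ · 33 · 44 = 726.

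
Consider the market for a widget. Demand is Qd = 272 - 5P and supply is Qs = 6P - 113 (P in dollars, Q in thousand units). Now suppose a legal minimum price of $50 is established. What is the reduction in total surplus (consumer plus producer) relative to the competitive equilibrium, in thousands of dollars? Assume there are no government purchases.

1031.25

Equilibrium: 272 - 5P = 6P - 113, so 385 = 11P and P* = 35, Q* = 97.
Since 50 > 35, the floor is binding.
At P = 50: Qd = 272 - 5·50 = 22 and Qs = 6·50 - 113 = 187.
Quantity traded falls to 22. At Q = 22 the demand price is (272 - 22)/5 = 50 and the supply price is (113 + 22)/6 = 22.5.
Deadweight loss = ½ · (50 - 22.5) · (97 - 22) = ½ · 27.5 · 75 = 1031.25.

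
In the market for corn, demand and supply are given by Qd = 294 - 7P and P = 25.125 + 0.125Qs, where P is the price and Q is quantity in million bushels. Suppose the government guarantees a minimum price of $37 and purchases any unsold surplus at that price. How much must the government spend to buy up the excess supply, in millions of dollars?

Rearranging supply gives Qs = 8P - 201. Setting quantity demanded equal to quantity supplied, 294 - 7P = 8P - 201, gives P* = 33 and Q* = 63.
The floor of 37 is above the equilibrium price 33, so it binds.
At P = 37: Qd = 294 - 7·37 = 35 and Qs = 8·37 - 201 = 95.
Surplus = Qs - Qd = 60.
Government expenditure = surplus × support price = 60 × 37 = 2220.

2220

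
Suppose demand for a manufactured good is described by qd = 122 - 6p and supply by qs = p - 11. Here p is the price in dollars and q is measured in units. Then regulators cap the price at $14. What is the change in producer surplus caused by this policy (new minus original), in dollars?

Setting quantity demanded equal to quantity supplied, 122 - 6p = p - 11, gives p* = 19 and q* = 8.
Because the ceiling (14) lies below the market-clearing price, it is binding.
At p = 14: qd = 122 - 6·14 = 38 and qs = 14 - 11 = 3.
Producer surplus without the control is ½ · (19 - 11) · 8 = 32.
With the ceiling, producers sell 3 units at 14, so PS = ½ · (14 - 11) · 3 = 4.5.
Change in producer surplus = 4.5 - 32 = -27.5.

-27.5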